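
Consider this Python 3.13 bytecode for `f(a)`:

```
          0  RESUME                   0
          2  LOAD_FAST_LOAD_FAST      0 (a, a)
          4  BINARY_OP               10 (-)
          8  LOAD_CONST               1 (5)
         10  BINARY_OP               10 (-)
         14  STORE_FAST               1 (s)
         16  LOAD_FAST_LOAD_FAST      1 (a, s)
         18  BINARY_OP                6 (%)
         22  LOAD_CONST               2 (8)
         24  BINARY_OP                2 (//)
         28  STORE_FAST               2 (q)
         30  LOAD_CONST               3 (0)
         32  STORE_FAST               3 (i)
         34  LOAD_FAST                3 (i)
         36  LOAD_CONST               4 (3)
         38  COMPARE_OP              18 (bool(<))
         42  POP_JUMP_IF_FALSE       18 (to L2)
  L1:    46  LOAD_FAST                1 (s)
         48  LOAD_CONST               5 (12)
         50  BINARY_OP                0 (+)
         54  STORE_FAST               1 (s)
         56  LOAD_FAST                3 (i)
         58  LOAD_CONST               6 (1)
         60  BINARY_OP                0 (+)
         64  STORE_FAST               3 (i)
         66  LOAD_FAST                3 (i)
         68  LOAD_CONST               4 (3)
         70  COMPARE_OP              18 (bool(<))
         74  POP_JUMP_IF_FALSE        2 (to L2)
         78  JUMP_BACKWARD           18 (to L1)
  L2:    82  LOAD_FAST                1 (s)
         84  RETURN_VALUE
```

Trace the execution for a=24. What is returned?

LOAD_FAST_LOAD_FAST a,a → push 24,24. Stack: [24, 24]
BINARY_OP - → 24 - 24 = 0. Stack: [0]
LOAD_CONST → push 5. Stack: [0, 5]
BINARY_OP - → 0 - 5 = -5. Stack: [-5]
STORE_FAST s → s=-5. Stack: []
LOAD_FAST_LOAD_FAST a,s → push 24,-5. Stack: [24, -5]
BINARY_OP % → 24 % -5 = -1. Stack: [-1]
LOAD_CONST → push 8. Stack: [-1, 8]
BINARY_OP // → -1 // 8 = -1. Stack: [-1]
STORE_FAST q → q=-1. Stack: []
LOAD_CONST → push 0. Stack: [0]
STORE_FAST i → i=0. Stack: []
LOAD_FAST i → push 0. Stack: [0]
LOAD_CONST → push 3. Stack: [0, 3]
COMPARE_OP bool(<) → 0 vs 3 = True. Stack: [True]
POP_JUMP_IF_FALSE → pop True; no jump. Stack: []
LOAD_FAST s → push -5. Stack: [-5]
LOAD_CONST → push 12. Stack: [-5, 12]
BINARY_OP + → -5 + 12 = 7. Stack: [7]
STORE_FAST s → s=7. Stack: []
LOAD_FAST i → push 0. Stack: [0]
LOAD_CONST → push 1. Stack: [0, 1]
BINARY_OP + → 0 + 1 = 1. Stack: [1]
STORE_FAST i → i=1. Stack: []
LOAD_FAST i → push 1. Stack: [1]
LOAD_CONST → push 3. Stack: [1, 3]
COMPARE_OP bool(<) → 1 vs 3 = True. Stack: [True]
POP_JUMP_IF_FALSE → pop True; no jump. Stack: []
LOAD_FAST s → push 7. Stack: [7]
LOAD_CONST → push 12. Stack: [7, 12]
BINARY_OP + → 7 + 12 = 19. Stack: [19]
STORE_FAST s → s=19. Stack: []
LOAD_FAST i → push 1. Stack: [1]
LOAD_CONST → push 1. Stack: [1, 1]
BINARY_OP + → 1 + 1 = 2. Stack: [2]
STORE_FAST i → i=2. Stack: []
LOAD_FAST i → push 2. Stack: [2]
LOAD_CONST → push 3. Stack: [2, 3]
COMPARE_OP bool(<) → 2 vs 3 = True. Stack: [True]
POP_JUMP_IF_FALSE → pop True; no jump. Stack: []
LOAD_FAST s → push 19. Stack: [19]
LOAD_CONST → push 12. Stack: [19, 12]
BINARY_OP + → 19 + 12 = 31. Stack: [31]
STORE_FAST s → s=31. Stack: []
LOAD_FAST i → push 2. Stack: [2]
LOAD_CONST → push 1. Stack: [2, 1]
BINARY_OP + → 2 + 1 = 3. Stack: [3]
STORE_FAST i → i=3. Stack: []
LOAD_FAST i → push 3. Stack: [3]
LOAD_CONST → push 3. Stack: [3, 3]
COMPARE_OP bool(<) → 3 vs 3 = False. Stack: [False]
POP_JUMP_IF_FALSE → pop False; jump. Stack: []
LOAD_FAST s → push 31. Stack: [31]
RETURN_VALUE → return 31.

31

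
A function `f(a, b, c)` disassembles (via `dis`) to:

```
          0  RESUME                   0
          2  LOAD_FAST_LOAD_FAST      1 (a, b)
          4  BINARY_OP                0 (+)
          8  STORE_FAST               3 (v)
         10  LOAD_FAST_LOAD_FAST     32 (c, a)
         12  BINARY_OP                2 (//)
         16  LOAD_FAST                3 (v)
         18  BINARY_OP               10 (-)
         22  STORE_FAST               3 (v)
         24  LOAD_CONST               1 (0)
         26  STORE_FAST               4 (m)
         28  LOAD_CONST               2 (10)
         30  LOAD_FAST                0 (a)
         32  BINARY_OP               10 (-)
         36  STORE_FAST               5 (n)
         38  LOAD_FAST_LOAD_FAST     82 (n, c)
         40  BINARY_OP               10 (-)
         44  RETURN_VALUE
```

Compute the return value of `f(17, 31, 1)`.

-8

LOAD_FAST_LOAD_FAST a,b → push 17,31. Stack: [17, 31]
BINARY_OP + → 17 + 31 = 48. Stack: [48]
STORE_FAST v → v=48. Stack: []
LOAD_FAST_LOAD_FAST c,a → push 1,17. Stack: [1, 17]
BINARY_OP // → 1 // 17 = 0. Stack: [0]
LOAD_FAST v → push 48. Stack: [0, 48]
BINARY_OP - → 0 - 48 = -48. Stack: [-48]
STORE_FAST v → v=-48. Stack: []
LOAD_CONST → push 0. Stack: [0]
STORE_FAST m → m=0. Stack: []
LOAD_CONST → push 10. Stack: [10]
LOAD_FAST a → push 17. Stack: [10, 17]
BINARY_OP - → 10 - 17 = -7. Stack: [-7]
STORE_FAST n → n=-7. Stack: []
LOAD_FAST_LOAD_FAST n,c → push -7,1. Stack: [-7, 1]
BINARY_OP - → -7 - 1 = -8. Stack: [-8]
RETURN_VALUE → return -8.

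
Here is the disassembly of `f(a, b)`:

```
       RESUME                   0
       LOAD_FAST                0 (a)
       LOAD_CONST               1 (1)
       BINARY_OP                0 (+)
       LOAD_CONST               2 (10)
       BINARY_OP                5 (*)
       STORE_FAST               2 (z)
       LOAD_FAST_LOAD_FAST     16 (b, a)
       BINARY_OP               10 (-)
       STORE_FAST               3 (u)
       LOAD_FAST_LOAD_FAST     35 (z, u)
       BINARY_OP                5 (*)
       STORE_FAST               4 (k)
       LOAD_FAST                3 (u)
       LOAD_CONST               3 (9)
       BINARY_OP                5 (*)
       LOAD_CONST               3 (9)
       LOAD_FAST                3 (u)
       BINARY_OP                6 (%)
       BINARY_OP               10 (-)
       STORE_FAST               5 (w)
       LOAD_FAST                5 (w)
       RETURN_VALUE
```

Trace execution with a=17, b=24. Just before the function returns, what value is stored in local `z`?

LOAD_FAST a → push 17. Stack: [17]
LOAD_CONST → push 1. Stack: [17, 1]
BINARY_OP + → 17 + 1 = 18. Stack: [18]
LOAD_CONST → push 10. Stack: [18, 10]
BINARY_OP * → 18 * 10 = 180. Stack: [180]
STORE_FAST z → z=180. Stack: []
LOAD_FAST_LOAD_FAST b,a → push 24,17. Stack: [24, 17]
BINARY_OP - → 24 - 17 = 7. Stack: [7]
STORE_FAST u → u=7. Stack: []
LOAD_FAST_LOAD_FAST z,u → push 180,7. Stack: [180, 7]
BINARY_OP * → 180 * 7 = 1260. Stack: [1260]
STORE_FAST k → k=1260. Stack: []
LOAD_FAST u → push 7. Stack: [7]
LOAD_CONST → push 9. Stack: [7, 9]
BINARY_OP * → 7 * 9 = 63. Stack: [63]
LOAD_CONST → push 9. Stack: [63, 9]
LOAD_FAST u → push 7. Stack: [63, 9, 7]
BINARY_OP % → 9 % 7 = 2. Stack: [63, 2]
BINARY_OP - → 63 - 2 = 61. Stack: [61]
STORE_FAST w → w=61. Stack: []
LOAD_FAST w → push 61. Stack: [61]
RETURN_VALUE → return 61.

180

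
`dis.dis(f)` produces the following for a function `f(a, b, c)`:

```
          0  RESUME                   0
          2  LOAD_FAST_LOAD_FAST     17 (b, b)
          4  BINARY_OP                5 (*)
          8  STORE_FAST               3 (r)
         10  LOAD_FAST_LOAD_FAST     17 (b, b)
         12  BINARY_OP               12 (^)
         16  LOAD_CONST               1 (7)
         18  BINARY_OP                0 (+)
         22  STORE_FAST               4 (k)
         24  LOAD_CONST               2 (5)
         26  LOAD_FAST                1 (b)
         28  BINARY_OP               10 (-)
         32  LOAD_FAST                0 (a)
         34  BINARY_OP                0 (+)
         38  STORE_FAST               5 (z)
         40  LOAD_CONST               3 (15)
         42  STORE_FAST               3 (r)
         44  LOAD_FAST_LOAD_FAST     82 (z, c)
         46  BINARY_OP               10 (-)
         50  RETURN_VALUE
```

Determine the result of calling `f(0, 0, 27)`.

-22

LOAD_FAST_LOAD_FAST b,b → push 0,0. Stack: [0, 0]
BINARY_OP * → 0 * 0 = 0. Stack: [0]
STORE_FAST r → r=0. Stack: []
LOAD_FAST_LOAD_FAST b,b → push 0,0. Stack: [0, 0]
BINARY_OP ^ → 0 ^ 0 = 0. Stack: [0]
LOAD_CONST → push 7. Stack: [0, 7]
BINARY_OP + → 0 + 7 = 7. Stack: [7]
STORE_FAST k → k=7. Stack: []
LOAD_CONST → push 5. Stack: [5]
LOAD_FAST b → push 0. Stack: [5, 0]
BINARY_OP - → 5 - 0 = 5. Stack: [5]
LOAD_FAST a → push 0. Stack: [5, 0]
BINARY_OP + → 5 + 0 = 5. Stack: [5]
STORE_FAST z → z=5. Stack: []
LOAD_CONST → push 15. Stack: [15]
STORE_FAST r → r=15. Stack: []
LOAD_FAST_LOAD_FAST z,c → push 5,27. Stack: [5, 27]
BINARY_OP - → 5 - 27 = -22. Stack: [-22]
RETURN_VALUE → return -22.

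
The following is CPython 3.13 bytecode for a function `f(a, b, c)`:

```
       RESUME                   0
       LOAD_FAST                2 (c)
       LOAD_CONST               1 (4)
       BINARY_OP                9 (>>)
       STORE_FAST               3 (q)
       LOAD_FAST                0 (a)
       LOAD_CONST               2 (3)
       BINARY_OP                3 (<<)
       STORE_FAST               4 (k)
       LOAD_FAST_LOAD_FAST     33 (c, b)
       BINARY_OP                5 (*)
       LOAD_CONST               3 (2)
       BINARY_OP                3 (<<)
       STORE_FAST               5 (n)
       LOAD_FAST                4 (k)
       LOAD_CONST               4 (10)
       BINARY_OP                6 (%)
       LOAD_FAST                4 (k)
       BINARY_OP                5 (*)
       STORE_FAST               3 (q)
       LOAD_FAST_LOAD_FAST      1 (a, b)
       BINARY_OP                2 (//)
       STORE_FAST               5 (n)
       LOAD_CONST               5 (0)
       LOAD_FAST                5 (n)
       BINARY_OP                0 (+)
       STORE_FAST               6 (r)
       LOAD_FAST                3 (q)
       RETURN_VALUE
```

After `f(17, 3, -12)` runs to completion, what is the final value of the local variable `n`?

LOAD_FAST c → push -12. Stack: [-12]
LOAD_CONST → push 4. Stack: [-12, 4]
BINARY_OP >> → -12 >> 4 = -1. Stack: [-1]
STORE_FAST q → q=-1. Stack: []
LOAD_FAST a → push 17. Stack: [17]
LOAD_CONST → push 3. Stack: [17, 3]
BINARY_OP << → 17 << 3 = 136. Stack: [136]
STORE_FAST k → k=136. Stack: []
LOAD_FAST_LOAD_FAST c,b → push -12,3. Stack: [-12, 3]
BINARY_OP * → -12 * 3 = -36. Stack: [-36]
LOAD_CONST → push 2. Stack: [-36, 2]
BINARY_OP << → -36 << 2 = -144. Stack: [-144]
STORE_FAST n → n=-144. Stack: []
LOAD_FAST k → push 136. Stack: [136]
LOAD_CONST → push 10. Stack: [136, 10]
BINARY_OP % → 136 % 10 = 6. Stack: [6]
LOAD_FAST k → push 136. Stack: [6, 136]
BINARY_OP * → 6 * 136 = 816. Stack: [816]
STORE_FAST q → q=816. Stack: []
LOAD_FAST_LOAD_FAST a,b → push 17,3. Stack: [17, 3]
BINARY_OP // → 17 // 3 = 5. Stack: [5]
STORE_FAST n → n=5. Stack: []
LOAD_CONST → push 0. Stack: [0]
LOAD_FAST n → push 5. Stack: [0, 5]
BINARY_OP + → 0 + 5 = 5. Stack: [5]
STORE_FAST r → r=5. Stack: []
LOAD_FAST q → push 816. Stack: [816]
RETURN_VALUE → return 816.

5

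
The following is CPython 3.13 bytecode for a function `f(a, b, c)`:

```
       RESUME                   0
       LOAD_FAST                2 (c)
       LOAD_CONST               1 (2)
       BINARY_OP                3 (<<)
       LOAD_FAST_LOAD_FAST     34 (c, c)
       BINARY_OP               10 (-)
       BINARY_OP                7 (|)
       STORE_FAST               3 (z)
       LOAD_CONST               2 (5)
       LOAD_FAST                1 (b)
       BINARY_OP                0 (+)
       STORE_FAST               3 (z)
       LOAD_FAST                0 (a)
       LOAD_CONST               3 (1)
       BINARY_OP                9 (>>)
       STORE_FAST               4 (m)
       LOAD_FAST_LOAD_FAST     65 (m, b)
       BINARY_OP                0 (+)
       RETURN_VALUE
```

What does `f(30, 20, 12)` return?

35

LOAD_FAST c → push 12. Stack: [12]
LOAD_CONST → push 2. Stack: [12, 2]
BINARY_OP << → 12 << 2 = 48. Stack: [48]
LOAD_FAST_LOAD_FAST c,c → push 12,12. Stack: [48, 12, 12]
BINARY_OP - → 12 - 12 = 0. Stack: [48, 0]
BINARY_OP | → 48 | 0 = 48. Stack: [48]
STORE_FAST z → z=48. Stack: []
LOAD_CONST → push 5. Stack: [5]
LOAD_FAST b → push 20. Stack: [5, 20]
BINARY_OP + → 5 + 20 = 25. Stack: [25]
STORE_FAST z → z=25. Stack: []
LOAD_FAST a → push 30. Stack: [30]
LOAD_CONST → push 1. Stack: [30, 1]
BINARY_OP >> → 30 >> 1 = 15. Stack: [15]
STORE_FAST m → m=15. Stack: []
LOAD_FAST_LOAD_FAST m,b → push 15,20. Stack: [15, 20]
BINARY_OP + → 15 + 20 = 35. Stack: [35]
RETURN_VALUE → return 35.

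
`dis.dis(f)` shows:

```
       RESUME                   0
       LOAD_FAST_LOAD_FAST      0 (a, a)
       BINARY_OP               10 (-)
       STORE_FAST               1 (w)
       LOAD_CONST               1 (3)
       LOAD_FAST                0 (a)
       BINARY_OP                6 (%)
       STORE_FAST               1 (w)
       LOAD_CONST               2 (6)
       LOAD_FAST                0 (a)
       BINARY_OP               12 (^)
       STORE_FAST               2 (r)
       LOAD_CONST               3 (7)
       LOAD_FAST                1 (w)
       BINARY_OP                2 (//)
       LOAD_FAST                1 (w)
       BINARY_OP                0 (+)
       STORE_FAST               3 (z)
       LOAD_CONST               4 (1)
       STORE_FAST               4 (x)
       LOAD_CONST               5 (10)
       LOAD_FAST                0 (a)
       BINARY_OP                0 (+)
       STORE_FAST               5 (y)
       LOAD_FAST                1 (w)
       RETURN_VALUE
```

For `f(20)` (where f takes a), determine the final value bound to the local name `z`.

5

LOAD_FAST_LOAD_FAST a,a → push 20,20. Stack: [20, 20]
BINARY_OP - → 20 - 20 = 0. Stack: [0]
STORE_FAST w → w=0. Stack: []
LOAD_CONST → push 3. Stack: [3]
LOAD_FAST a → push 20. Stack: [3, 20]
BINARY_OP % → 3 % 20 = 3. Stack: [3]
STORE_FAST w → w=3. Stack: []
LOAD_CONST → push 6. Stack: [6]
LOAD_FAST a → push 20. Stack: [6, 20]
BINARY_OP ^ → 6 ^ 20 = 18. Stack: [18]
STORE_FAST r → r=18. Stack: []
LOAD_CONST → push 7. Stack: [7]
LOAD_FAST w → push 3. Stack: [7, 3]
BINARY_OP // → 7 // 3 = 2. Stack: [2]
LOAD_FAST w → push 3. Stack: [2, 3]
BINARY_OP + → 2 + 3 = 5. Stack: [5]
STORE_FAST z → z=5. Stack: []
LOAD_CONST → push 1. Stack: [1]
STORE_FAST x → x=1. Stack: []
LOAD_CONST → push 10. Stack: [10]
LOAD_FAST a → push 20. Stack: [10, 20]
BINARY_OP + → 10 + 20 = 30. Stack: [30]
STORE_FAST y → y=30. Stack: []
LOAD_FAST w → push 3. Stack: [3]
RETURN_VALUE → return 3.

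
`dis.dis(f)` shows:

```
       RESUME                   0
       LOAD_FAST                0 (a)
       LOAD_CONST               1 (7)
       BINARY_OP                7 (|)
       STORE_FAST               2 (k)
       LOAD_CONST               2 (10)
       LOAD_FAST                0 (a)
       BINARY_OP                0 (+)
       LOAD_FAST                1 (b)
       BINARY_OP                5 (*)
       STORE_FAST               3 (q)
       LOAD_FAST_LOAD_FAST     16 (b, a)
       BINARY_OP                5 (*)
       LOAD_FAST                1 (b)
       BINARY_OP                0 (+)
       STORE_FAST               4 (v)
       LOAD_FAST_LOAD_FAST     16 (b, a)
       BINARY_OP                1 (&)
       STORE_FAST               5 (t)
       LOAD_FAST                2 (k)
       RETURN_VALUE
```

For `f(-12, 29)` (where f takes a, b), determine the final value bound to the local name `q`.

-58

LOAD_FAST a → push -12. Stack: [-12]
LOAD_CONST → push 7. Stack: [-12, 7]
BINARY_OP | → -12 | 7 = -9. Stack: [-9]
STORE_FAST k → k=-9. Stack: []
LOAD_CONST → push 10. Stack: [10]
LOAD_FAST a → push -12. Stack: [10, -12]
BINARY_OP + → 10 + -12 = -2. Stack: [-2]
LOAD_FAST b → push 29. Stack: [-2, 29]
BINARY_OP * → -2 * 29 = -58. Stack: [-58]
STORE_FAST q → q=-58. Stack: []
LOAD_FAST_LOAD_FAST b,a → push 29,-12. Stack: [29, -12]
BINARY_OP * → 29 * -12 = -348. Stack: [-348]
LOAD_FAST b → push 29. Stack: [-348, 29]
BINARY_OP + → -348 + 29 = -319. Stack: [-319]
STORE_FAST v → v=-319. Stack: []
LOAD_FAST_LOAD_FAST b,a → push 29,-12. Stack: [29, -12]
BINARY_OP & → 29 & -12 = 20. Stack: [20]
STORE_FAST t → t=20. Stack: []
LOAD_FAST k → push -9. Stack: [-9]
RETURN_VALUE → return -9.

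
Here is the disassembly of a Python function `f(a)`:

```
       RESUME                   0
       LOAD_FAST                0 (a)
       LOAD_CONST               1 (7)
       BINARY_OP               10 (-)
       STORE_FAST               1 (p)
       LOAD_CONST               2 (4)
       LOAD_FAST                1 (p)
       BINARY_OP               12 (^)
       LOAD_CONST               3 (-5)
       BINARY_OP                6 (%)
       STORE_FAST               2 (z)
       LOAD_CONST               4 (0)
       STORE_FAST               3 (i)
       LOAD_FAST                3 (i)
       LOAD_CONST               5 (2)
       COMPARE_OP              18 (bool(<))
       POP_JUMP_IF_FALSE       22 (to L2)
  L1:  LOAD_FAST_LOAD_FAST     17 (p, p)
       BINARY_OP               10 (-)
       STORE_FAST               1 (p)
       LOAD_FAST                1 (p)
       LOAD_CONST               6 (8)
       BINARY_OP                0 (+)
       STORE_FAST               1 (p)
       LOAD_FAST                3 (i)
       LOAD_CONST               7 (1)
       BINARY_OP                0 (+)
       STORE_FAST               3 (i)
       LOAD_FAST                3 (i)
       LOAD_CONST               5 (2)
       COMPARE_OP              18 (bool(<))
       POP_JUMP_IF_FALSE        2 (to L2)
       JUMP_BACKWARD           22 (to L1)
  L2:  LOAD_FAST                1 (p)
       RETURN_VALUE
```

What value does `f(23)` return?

LOAD_FAST a → push 23. Stack: [23]
LOAD_CONST → push 7. Stack: [23, 7]
BINARY_OP - → 23 - 7 = 16. Stack: [16]
STORE_FAST p → p=16. Stack: []
LOAD_CONST → push 4. Stack: [4]
LOAD_FAST p → push 16. Stack: [4, 16]
BINARY_OP ^ → 4 ^ 16 = 20. Stack: [20]
LOAD_CONST → push -5. Stack: [20, -5]
BINARY_OP % → 20 % -5 = 0. Stack: [0]
STORE_FAST z → z=0. Stack: []
LOAD_CONST → push 0. Stack: [0]
STORE_FAST i → i=0. Stack: []
LOAD_FAST i → push 0. Stack: [0]
LOAD_CONST → push 2. Stack: [0, 2]
COMPARE_OP bool(<) → 0 vs 2 = True. Stack: [True]
POP_JUMP_IF_FALSE → pop True; no jump. Stack: []
LOAD_FAST_LOAD_FAST p,p → push 16,16. Stack: [16, 16]
BINARY_OP - → 16 - 16 = 0. Stack: [0]
STORE_FAST p → p=0. Stack: []
LOAD_FAST p → push 0. Stack: [0]
LOAD_CONST → push 8. Stack: [0, 8]
BINARY_OP + → 0 + 8 = 8. Stack: [8]
STORE_FAST p → p=8. Stack: []
LOAD_FAST i → push 0. Stack: [0]
LOAD_CONST → push 1. Stack: [0, 1]
BINARY_OP + → 0 + 1 = 1. Stack: [1]
STORE_FAST i → i=1. Stack: []
LOAD_FAST i → push 1. Stack: [1]
LOAD_CONST → push 2. Stack: [1, 2]
COMPARE_OP bool(<) → 1 vs 2 = True. Stack: [True]
POP_JUMP_IF_FALSE → pop True; no jump. Stack: []
LOAD_FAST_LOAD_FAST p,p → push 8,8. Stack: [8, 8]
BINARY_OP - → 8 - 8 = 0. Stack: [0]
STORE_FAST p → p=0. Stack: []
LOAD_FAST p → push 0. Stack: [0]
LOAD_CONST → push 8. Stack: [0, 8]
BINARY_OP + → 0 + 8 = 8. Stack: [8]
STORE_FAST p → p=8. Stack: []
LOAD_FAST i → push 1. Stack: [1]
LOAD_CONST → push 1. Stack: [1, 1]
BINARY_OP + → 1 + 1 = 2. Stack: [2]
STORE_FAST i → i=2. Stack: []
LOAD_FAST i → push 2. Stack: [2]
LOAD_CONST → push 2. Stack: [2, 2]
COMPARE_OP bool(<) → 2 vs 2 = False. Stack: [False]
POP_JUMP_IF_FALSE → pop False; jump. Stack: []
LOAD_FAST p → push 8. Stack: [8]
RETURN_VALUE → return 8.

8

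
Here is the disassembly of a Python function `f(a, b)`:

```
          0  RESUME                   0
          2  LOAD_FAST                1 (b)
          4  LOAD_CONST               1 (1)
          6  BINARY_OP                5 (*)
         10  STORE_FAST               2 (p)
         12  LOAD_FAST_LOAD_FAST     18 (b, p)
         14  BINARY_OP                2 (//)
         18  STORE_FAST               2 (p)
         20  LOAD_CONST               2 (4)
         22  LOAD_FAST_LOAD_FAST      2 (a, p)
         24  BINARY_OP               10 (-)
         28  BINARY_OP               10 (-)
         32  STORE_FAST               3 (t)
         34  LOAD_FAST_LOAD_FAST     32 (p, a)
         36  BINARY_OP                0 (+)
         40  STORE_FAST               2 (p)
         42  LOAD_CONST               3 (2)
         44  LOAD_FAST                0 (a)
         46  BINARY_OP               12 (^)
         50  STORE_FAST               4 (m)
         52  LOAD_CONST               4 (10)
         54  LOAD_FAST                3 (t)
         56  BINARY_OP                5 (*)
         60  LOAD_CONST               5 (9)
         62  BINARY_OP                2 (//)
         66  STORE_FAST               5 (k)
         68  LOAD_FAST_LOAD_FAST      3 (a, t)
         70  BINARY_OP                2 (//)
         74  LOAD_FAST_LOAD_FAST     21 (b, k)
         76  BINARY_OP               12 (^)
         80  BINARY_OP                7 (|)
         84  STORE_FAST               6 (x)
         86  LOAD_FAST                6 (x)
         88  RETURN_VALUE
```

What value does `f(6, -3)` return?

-5

LOAD_FAST b → push -3. Stack: [-3]
LOAD_CONST → push 1. Stack: [-3, 1]
BINARY_OP * → -3 * 1 = -3. Stack: [-3]
STORE_FAST p → p=-3. Stack: []
LOAD_FAST_LOAD_FAST b,p → push -3,-3. Stack: [-3, -3]
BINARY_OP // → -3 // -3 = 1. Stack: [1]
STORE_FAST p → p=1. Stack: []
LOAD_CONST → push 4. Stack: [4]
LOAD_FAST_LOAD_FAST a,p → push 6,1. Stack: [4, 6, 1]
BINARY_OP - → 6 - 1 = 5. Stack: [4, 5]
BINARY_OP - → 4 - 5 = -1. Stack: [-1]
STORE_FAST t → t=-1. Stack: []
LOAD_FAST_LOAD_FAST p,a → push 1,6. Stack: [1, 6]
BINARY_OP + → 1 + 6 = 7. Stack: [7]
STORE_FAST p → p=7. Stack: []
LOAD_CONST → push 2. Stack: [2]
LOAD_FAST a → push 6. Stack: [2, 6]
BINARY_OP ^ → 2 ^ 6 = 4. Stack: [4]
STORE_FAST m → m=4. Stack: []
LOAD_CONST → push 10. Stack: [10]
LOAD_FAST t → push -1. Stack: [10, -1]
BINARY_OP * → 10 * -1 = -10. Stack: [-10]
LOAD_CONST → push 9. Stack: [-10, 9]
BINARY_OP // → -10 // 9 = -2. Stack: [-2]
STORE_FAST k → k=-2. Stack: []
LOAD_FAST_LOAD_FAST a,t → push 6,-1. Stack: [6, -1]
BINARY_OP // → 6 // -1 = -6. Stack: [-6]
LOAD_FAST_LOAD_FAST b,k → push -3,-2. Stack: [-6, -3, -2]
BINARY_OP ^ → -3 ^ -2 = 3. Stack: [-6, 3]
BINARY_OP | → -6 | 3 = -5. Stack: [-5]
STORE_FAST x → x=-5. Stack: []
LOAD_FAST x → push -5. Stack: [-5]
RETURN_VALUE → return -5.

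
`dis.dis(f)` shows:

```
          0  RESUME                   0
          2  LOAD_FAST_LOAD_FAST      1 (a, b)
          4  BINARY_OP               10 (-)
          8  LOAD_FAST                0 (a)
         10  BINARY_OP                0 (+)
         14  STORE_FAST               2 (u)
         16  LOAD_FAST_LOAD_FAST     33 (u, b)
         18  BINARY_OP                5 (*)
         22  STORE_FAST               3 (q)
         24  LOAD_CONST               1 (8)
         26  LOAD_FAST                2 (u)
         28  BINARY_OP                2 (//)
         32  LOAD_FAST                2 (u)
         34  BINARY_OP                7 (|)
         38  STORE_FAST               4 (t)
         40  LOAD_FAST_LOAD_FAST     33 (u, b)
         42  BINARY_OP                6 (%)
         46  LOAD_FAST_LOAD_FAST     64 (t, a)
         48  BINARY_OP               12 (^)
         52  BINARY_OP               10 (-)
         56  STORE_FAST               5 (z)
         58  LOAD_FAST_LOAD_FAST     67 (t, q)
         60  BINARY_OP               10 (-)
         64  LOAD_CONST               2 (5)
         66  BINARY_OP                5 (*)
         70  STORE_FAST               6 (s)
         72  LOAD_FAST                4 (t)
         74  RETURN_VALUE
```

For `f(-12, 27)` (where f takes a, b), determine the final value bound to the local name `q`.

LOAD_FAST_LOAD_FAST a,b → push -12,27. Stack: [-12, 27]
BINARY_OP - → -12 - 27 = -39. Stack: [-39]
LOAD_FAST a → push -12. Stack: [-39, -12]
BINARY_OP + → -39 + -12 = -51. Stack: [-51]
STORE_FAST u → u=-51. Stack: []
LOAD_FAST_LOAD_FAST u,b → push -51,27. Stack: [-51, 27]
BINARY_OP * → -51 * 27 = -1377. Stack: [-1377]
STORE_FAST q → q=-1377. Stack: []
LOAD_CONST → push 8. Stack: [8]
LOAD_FAST u → push -51. Stack: [8, -51]
BINARY_OP // → 8 // -51 = -1. Stack: [-1]
LOAD_FAST u → push -51. Stack: [-1, -51]
BINARY_OP | → -1 | -51 = -1. Stack: [-1]
STORE_FAST t → t=-1. Stack: []
LOAD_FAST_LOAD_FAST u,b → push -51,27. Stack: [-51, 27]
BINARY_OP % → -51 % 27 = 3. Stack: [3]
LOAD_FAST_LOAD_FAST t,a → push -1,-12. Stack: [3, -1, -12]
BINARY_OP ^ → -1 ^ -12 = 11. Stack: [3, 11]
BINARY_OP - → 3 - 11 = -8. Stack: [-8]
STORE_FAST z → z=-8. Stack: []
LOAD_FAST_LOAD_FAST t,q → push -1,-1377. Stack: [-1, -1377]
BINARY_OP - → -1 - -1377 = 1376. Stack: [1376]
LOAD_CONST → push 5. Stack: [1376, 5]
BINARY_OP * → 1376 * 5 = 6880. Stack: [6880]
STORE_FAST s → s=6880. Stack: []
LOAD_FAST t → push -1. Stack: [-1]
RETURN_VALUE → return -1.

-1377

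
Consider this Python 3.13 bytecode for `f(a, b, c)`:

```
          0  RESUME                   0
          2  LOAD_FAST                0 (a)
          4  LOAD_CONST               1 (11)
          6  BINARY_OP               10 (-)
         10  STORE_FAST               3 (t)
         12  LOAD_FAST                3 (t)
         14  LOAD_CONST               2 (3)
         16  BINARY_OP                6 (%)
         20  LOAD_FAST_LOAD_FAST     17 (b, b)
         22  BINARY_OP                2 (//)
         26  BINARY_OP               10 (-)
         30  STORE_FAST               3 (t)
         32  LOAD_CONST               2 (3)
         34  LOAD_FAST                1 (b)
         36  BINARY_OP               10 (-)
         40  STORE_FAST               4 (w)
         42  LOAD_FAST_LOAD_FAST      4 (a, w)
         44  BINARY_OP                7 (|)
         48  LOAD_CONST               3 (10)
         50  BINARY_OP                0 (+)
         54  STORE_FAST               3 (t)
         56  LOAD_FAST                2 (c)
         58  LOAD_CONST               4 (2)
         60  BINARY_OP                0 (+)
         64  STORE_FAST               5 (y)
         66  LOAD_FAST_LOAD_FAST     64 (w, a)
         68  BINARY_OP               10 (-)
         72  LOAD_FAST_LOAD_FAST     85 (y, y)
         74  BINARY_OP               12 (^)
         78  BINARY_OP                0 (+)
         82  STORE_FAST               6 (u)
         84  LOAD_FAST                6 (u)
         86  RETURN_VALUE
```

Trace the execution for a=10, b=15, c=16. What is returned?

-22

LOAD_FAST a → push 10. Stack: [10]
LOAD_CONST → push 11. Stack: [10, 11]
BINARY_OP - → 10 - 11 = -1. Stack: [-1]
STORE_FAST t → t=-1. Stack: []
LOAD_FAST t → push -1. Stack: [-1]
LOAD_CONST → push 3. Stack: [-1, 3]
BINARY_OP % → -1 % 3 = 2. Stack: [2]
LOAD_FAST_LOAD_FAST b,b → push 15,15. Stack: [2, 15, 15]
BINARY_OP // → 15 // 15 = 1. Stack: [2, 1]
BINARY_OP - → 2 - 1 = 1. Stack: [1]
STORE_FAST t → t=1. Stack: []
LOAD_CONST → push 3. Stack: [3]
LOAD_FAST b → push 15. Stack: [3, 15]
BINARY_OP - → 3 - 15 = -12. Stack: [-12]
STORE_FAST w → w=-12. Stack: []
LOAD_FAST_LOAD_FAST a,w → push 10,-12. Stack: [10, -12]
BINARY_OP | → 10 | -12 = -2. Stack: [-2]
LOAD_CONST → push 10. Stack: [-2, 10]
BINARY_OP + → -2 + 10 = 8. Stack: [8]
STORE_FAST t → t=8. Stack: []
LOAD_FAST c → push 16. Stack: [16]
LOAD_CONST → push 2. Stack: [16, 2]
BINARY_OP + → 16 + 2 = 18. Stack: [18]
STORE_FAST y → y=18. Stack: []
LOAD_FAST_LOAD_FAST w,a → push -12,10. Stack: [-12, 10]
BINARY_OP - → -12 - 10 = -22. Stack: [-22]
LOAD_FAST_LOAD_FAST y,y → push 18,18. Stack: [-22, 18, 18]
BINARY_OP ^ → 18 ^ 18 = 0. Stack: [-22, 0]
BINARY_OP + → -22 + 0 = -22. Stack: [-22]
STORE_FAST u → u=-22. Stack: []
LOAD_FAST u → push -22. Stack: [-22]
RETURN_VALUE → return -22.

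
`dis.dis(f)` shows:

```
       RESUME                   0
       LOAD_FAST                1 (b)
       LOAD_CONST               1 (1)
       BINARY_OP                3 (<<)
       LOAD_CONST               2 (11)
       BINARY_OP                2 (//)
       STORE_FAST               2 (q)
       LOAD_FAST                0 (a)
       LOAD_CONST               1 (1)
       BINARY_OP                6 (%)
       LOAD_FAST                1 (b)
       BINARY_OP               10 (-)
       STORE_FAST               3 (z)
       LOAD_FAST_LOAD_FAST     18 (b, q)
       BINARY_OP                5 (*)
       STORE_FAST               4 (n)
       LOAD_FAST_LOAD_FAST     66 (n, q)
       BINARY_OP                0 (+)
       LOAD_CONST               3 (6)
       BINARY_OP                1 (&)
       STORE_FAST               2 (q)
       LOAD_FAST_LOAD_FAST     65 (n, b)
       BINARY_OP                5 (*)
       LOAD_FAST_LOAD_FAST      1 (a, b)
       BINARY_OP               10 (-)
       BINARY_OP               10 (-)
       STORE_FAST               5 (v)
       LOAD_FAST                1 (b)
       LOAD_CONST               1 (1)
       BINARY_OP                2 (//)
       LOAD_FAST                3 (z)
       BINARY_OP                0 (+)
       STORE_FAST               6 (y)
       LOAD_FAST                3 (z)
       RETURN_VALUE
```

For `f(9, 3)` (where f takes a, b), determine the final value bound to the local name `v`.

-6

LOAD_FAST b → push 3. Stack: [3]
LOAD_CONST → push 1. Stack: [3, 1]
BINARY_OP << → 3 << 1 = 6. Stack: [6]
LOAD_CONST → push 11. Stack: [6, 11]
BINARY_OP // → 6 // 11 = 0. Stack: [0]
STORE_FAST q → q=0. Stack: []
LOAD_FAST a → push 9. Stack: [9]
LOAD_CONST → push 1. Stack: [9, 1]
BINARY_OP % → 9 % 1 = 0. Stack: [0]
LOAD_FAST b → push 3. Stack: [0, 3]
BINARY_OP - → 0 - 3 = -3. Stack: [-3]
STORE_FAST z → z=-3. Stack: []
LOAD_FAST_LOAD_FAST b,q → push 3,0. Stack: [3, 0]
BINARY_OP * → 3 * 0 = 0. Stack: [0]
STORE_FAST n → n=0. Stack: []
LOAD_FAST_LOAD_FAST n,q → push 0,0. Stack: [0, 0]
BINARY_OP + → 0 + 0 = 0. Stack: [0]
LOAD_CONST → push 6. Stack: [0, 6]
BINARY_OP & → 0 & 6 = 0. Stack: [0]
STORE_FAST q → q=0. Stack: []
LOAD_FAST_LOAD_FAST n,b → push 0,3. Stack: [0, 3]
BINARY_OP * → 0 * 3 = 0. Stack: [0]
LOAD_FAST_LOAD_FAST a,b → push 9,3. Stack: [0, 9, 3]
BINARY_OP - → 9 - 3 = 6. Stack: [0, 6]
BINARY_OP - → 0 - 6 = -6. Stack: [-6]
STORE_FAST v → v=-6. Stack: []
LOAD_FAST b → push 3. Stack: [3]
LOAD_CONST → push 1. Stack: [3, 1]
BINARY_OP // → 3 // 1 = 3. Stack: [3]
LOAD_FAST z → push -3. Stack: [3, -3]
BINARY_OP + → 3 + -3 = 0. Stack: [0]
STORE_FAST y → y=0. Stack: []
LOAD_FAST z → push -3. Stack: [-3]
RETURN_VALUE → return -3.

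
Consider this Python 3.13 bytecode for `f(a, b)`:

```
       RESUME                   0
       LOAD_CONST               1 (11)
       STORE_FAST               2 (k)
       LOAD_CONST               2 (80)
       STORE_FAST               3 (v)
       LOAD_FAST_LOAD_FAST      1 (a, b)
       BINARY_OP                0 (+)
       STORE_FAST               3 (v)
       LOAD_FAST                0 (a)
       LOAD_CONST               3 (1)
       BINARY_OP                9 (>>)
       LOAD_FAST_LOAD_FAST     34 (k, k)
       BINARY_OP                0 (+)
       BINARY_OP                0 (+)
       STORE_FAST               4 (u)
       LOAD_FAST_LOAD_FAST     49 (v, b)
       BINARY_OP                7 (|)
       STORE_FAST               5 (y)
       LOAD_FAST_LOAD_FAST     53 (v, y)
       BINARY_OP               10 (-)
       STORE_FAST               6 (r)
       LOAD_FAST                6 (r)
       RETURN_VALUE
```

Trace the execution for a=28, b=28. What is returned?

LOAD_CONST → push 11. Stack: [11]
STORE_FAST k → k=11. Stack: []
LOAD_CONST → push 80. Stack: [80]
STORE_FAST v → v=80. Stack: []
LOAD_FAST_LOAD_FAST a,b → push 28,28. Stack: [28, 28]
BINARY_OP + → 28 + 28 = 56. Stack: [56]
STORE_FAST v → v=56. Stack: []
LOAD_FAST a → push 28. Stack: [28]
LOAD_CONST → push 1. Stack: [28, 1]
BINARY_OP >> → 28 >> 1 = 14. Stack: [14]
LOAD_FAST_LOAD_FAST k,k → push 11,11. Stack: [14, 11, 11]
BINARY_OP + → 11 + 11 = 22. Stack: [14, 22]
BINARY_OP + → 14 + 22 = 36. Stack: [36]
STORE_FAST u → u=36. Stack: []
LOAD_FAST_LOAD_FAST v,b → push 56,28. Stack: [56, 28]
BINARY_OP | → 56 | 28 = 60. Stack: [60]
STORE_FAST y → y=60. Stack: []
LOAD_FAST_LOAD_FAST v,y → push 56,60. Stack: [56, 60]
BINARY_OP - → 56 - 60 = -4. Stack: [-4]
STORE_FAST r → r=-4. Stack: []
LOAD_FAST r → push -4. Stack: [-4]
RETURN_VALUE → return -4.

-4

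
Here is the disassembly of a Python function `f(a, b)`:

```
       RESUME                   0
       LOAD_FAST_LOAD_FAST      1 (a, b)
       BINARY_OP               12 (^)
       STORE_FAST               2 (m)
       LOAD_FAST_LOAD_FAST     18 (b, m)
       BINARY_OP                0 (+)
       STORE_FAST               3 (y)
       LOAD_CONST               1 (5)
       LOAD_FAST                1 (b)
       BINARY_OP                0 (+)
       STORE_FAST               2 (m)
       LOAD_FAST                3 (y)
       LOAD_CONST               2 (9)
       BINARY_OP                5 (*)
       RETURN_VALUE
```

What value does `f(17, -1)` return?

LOAD_FAST_LOAD_FAST a,b → push 17,-1. Stack: [17, -1]
BINARY_OP ^ → 17 ^ -1 = -18. Stack: [-18]
STORE_FAST m → m=-18. Stack: []
LOAD_FAST_LOAD_FAST b,m → push -1,-18. Stack: [-1, -18]
BINARY_OP + → -1 + -18 = -19. Stack: [-19]
STORE_FAST y → y=-19. Stack: []
LOAD_CONST → push 5. Stack: [5]
LOAD_FAST b → push -1. Stack: [5, -1]
BINARY_OP + → 5 + -1 = 4. Stack: [4]
STORE_FAST m → m=4. Stack: []
LOAD_FAST y → push -19. Stack: [-19]
LOAD_CONST → push 9. Stack: [-19, 9]
BINARY_OP * → -19 * 9 = -171. Stack: [-171]
RETURN_VALUE → return -171.

-171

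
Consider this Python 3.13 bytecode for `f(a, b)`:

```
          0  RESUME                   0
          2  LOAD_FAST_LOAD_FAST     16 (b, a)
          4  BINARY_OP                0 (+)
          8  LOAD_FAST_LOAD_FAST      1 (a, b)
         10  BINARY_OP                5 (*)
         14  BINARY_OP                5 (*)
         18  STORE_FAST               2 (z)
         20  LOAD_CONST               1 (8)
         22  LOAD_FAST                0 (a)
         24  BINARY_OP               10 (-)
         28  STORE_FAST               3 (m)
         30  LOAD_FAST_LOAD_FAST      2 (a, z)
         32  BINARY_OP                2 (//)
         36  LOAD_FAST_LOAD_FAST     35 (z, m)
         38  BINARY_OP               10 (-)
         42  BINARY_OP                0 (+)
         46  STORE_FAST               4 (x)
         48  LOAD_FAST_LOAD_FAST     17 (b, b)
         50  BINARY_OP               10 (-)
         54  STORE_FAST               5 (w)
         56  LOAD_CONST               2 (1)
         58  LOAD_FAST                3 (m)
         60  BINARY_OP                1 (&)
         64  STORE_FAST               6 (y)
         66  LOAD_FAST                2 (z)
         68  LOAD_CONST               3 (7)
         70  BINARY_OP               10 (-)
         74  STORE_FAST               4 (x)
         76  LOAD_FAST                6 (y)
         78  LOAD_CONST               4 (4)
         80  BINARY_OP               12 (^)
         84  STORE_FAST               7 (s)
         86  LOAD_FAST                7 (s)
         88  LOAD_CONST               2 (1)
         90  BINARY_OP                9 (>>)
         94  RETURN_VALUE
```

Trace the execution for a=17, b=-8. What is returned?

LOAD_FAST_LOAD_FAST b,a → push -8,17. Stack: [-8, 17]
BINARY_OP + → -8 + 17 = 9. Stack: [9]
LOAD_FAST_LOAD_FAST a,b → push 17,-8. Stack: [9, 17, -8]
BINARY_OP * → 17 * -8 = -136. Stack: [9, -136]
BINARY_OP * → 9 * -136 = -1224. Stack: [-1224]
STORE_FAST z → z=-1224. Stack: []
LOAD_CONST → push 8. Stack: [8]
LOAD_FAST a → push 17. Stack: [8, 17]
BINARY_OP - → 8 - 17 = -9. Stack: [-9]
STORE_FAST m → m=-9. Stack: []
LOAD_FAST_LOAD_FAST a,z → push 17,-1224. Stack: [17, -1224]
BINARY_OP // → 17 // -1224 = -1. Stack: [-1]
LOAD_FAST_LOAD_FAST z,m → push -1224,-9. Stack: [-1, -1224, -9]
BINARY_OP - → -1224 - -9 = -1215. Stack: [-1, -1215]
BINARY_OP + → -1 + -1215 = -1216. Stack: [-1216]
STORE_FAST x → x=-1216. Stack: []
LOAD_FAST_LOAD_FAST b,b → push -8,-8. Stack: [-8, -8]
BINARY_OP - → -8 - -8 = 0. Stack: [0]
STORE_FAST w → w=0. Stack: []
LOAD_CONST → push 1. Stack: [1]
LOAD_FAST m → push -9. Stack: [1, -9]
BINARY_OP & → 1 & -9 = 1. Stack: [1]
STORE_FAST y → y=1. Stack: []
LOAD_FAST z → push -1224. Stack: [-1224]
LOAD_CONST → push 7. Stack: [-1224, 7]
BINARY_OP - → -1224 - 7 = -1231. Stack: [-1231]
STORE_FAST x → x=-1231. Stack: []
LOAD_FAST y → push 1. Stack: [1]
LOAD_CONST → push 4. Stack: [1, 4]
BINARY_OP ^ → 1 ^ 4 = 5. Stack: [5]
STORE_FAST s → s=5. Stack: []
LOAD_FAST s → push 5. Stack: [5]
LOAD_CONST → push 1. Stack: [5, 1]
BINARY_OP >> → 5 >> 1 = 2. Stack: [2]
RETURN_VALUE → return 2.

2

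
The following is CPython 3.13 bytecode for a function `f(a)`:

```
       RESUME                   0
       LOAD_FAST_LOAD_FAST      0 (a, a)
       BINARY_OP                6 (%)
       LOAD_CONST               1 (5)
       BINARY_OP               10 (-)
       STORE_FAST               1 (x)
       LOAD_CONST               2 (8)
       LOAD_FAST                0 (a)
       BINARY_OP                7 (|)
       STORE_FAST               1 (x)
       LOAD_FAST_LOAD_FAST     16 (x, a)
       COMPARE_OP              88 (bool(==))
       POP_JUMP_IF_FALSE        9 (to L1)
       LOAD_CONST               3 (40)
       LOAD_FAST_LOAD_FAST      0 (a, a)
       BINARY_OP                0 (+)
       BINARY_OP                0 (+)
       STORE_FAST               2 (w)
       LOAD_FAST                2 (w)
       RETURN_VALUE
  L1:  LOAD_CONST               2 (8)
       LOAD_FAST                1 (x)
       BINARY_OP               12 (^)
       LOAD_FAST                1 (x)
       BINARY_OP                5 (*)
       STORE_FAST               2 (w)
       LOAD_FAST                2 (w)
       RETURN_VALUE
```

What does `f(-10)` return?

LOAD_FAST_LOAD_FAST a,a → push -10,-10. Stack: [-10, -10]
BINARY_OP % → -10 % -10 = 0. Stack: [0]
LOAD_CONST → push 5. Stack: [0, 5]
BINARY_OP - → 0 - 5 = -5. Stack: [-5]
STORE_FAST x → x=-5. Stack: []
LOAD_CONST → push 8. Stack: [8]
LOAD_FAST a → push -10. Stack: [8, -10]
BINARY_OP | → 8 | -10 = -2. Stack: [-2]
STORE_FAST x → x=-2. Stack: []
LOAD_FAST_LOAD_FAST x,a → push -2,-10. Stack: [-2, -10]
COMPARE_OP bool(==) → -2 vs -10 = False. Stack: [False]
POP_JUMP_IF_FALSE → pop False; jump. Stack: []
LOAD_CONST → push 8. Stack: [8]
LOAD_FAST x → push -2. Stack: [8, -2]
BINARY_OP ^ → 8 ^ -2 = -10. Stack: [-10]
LOAD_FAST x → push -2. Stack: [-10, -2]
BINARY_OP * → -10 * -2 = 20. Stack: [20]
STORE_FAST w → w=20. Stack: []
LOAD_FAST w → push 20. Stack: [20]
RETURN_VALUE → return 20.

20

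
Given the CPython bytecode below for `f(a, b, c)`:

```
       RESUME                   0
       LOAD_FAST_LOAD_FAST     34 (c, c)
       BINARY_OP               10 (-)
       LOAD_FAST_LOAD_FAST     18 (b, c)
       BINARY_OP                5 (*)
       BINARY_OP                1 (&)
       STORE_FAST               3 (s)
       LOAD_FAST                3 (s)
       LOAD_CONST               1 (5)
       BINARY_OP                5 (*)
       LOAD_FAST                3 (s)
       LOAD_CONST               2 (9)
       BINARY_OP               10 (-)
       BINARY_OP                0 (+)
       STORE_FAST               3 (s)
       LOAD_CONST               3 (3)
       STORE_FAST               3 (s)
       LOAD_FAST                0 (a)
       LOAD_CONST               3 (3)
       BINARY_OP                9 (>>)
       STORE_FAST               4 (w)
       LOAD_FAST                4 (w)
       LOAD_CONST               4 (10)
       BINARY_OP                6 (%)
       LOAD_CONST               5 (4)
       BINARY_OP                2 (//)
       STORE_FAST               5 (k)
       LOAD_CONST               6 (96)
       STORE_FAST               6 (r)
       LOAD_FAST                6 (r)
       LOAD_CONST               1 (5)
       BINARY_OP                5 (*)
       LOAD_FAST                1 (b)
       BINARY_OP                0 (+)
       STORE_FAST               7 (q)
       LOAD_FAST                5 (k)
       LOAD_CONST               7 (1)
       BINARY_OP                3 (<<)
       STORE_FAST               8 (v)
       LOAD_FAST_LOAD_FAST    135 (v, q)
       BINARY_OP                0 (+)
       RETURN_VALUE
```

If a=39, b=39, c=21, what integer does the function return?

521

LOAD_FAST_LOAD_FAST c,c → push 21,21. Stack: [21, 21]
BINARY_OP - → 21 - 21 = 0. Stack: [0]
LOAD_FAST_LOAD_FAST b,c → push 39,21. Stack: [0, 39, 21]
BINARY_OP * → 39 * 21 = 819. Stack: [0, 819]
BINARY_OP & → 0 & 819 = 0. Stack: [0]
STORE_FAST s → s=0. Stack: []
LOAD_FAST s → push 0. Stack: [0]
LOAD_CONST → push 5. Stack: [0, 5]
BINARY_OP * → 0 * 5 = 0. Stack: [0]
LOAD_FAST s → push 0. Stack: [0, 0]
LOAD_CONST → push 9. Stack: [0, 0, 9]
BINARY_OP - → 0 - 9 = -9. Stack: [0, -9]
BINARY_OP + → 0 + -9 = -9. Stack: [-9]
STORE_FAST s → s=-9. Stack: []
LOAD_CONST → push 3. Stack: [3]
STORE_FAST s → s=3. Stack: []
LOAD_FAST a → push 39. Stack: [39]
LOAD_CONST → push 3. Stack: [39, 3]
BINARY_OP >> → 39 >> 3 = 4. Stack: [4]
STORE_FAST w → w=4. Stack: []
LOAD_FAST w → push 4. Stack: [4]
LOAD_CONST → push 10. Stack: [4, 10]
BINARY_OP % → 4 % 10 = 4. Stack: [4]
LOAD_CONST → push 4. Stack: [4, 4]
BINARY_OP // → 4 // 4 = 1. Stack: [1]
STORE_FAST k → k=1. Stack: []
LOAD_CONST → push 96. Stack: [96]
STORE_FAST r → r=96. Stack: []
LOAD_FAST r → push 96. Stack: [96]
LOAD_CONST → push 5. Stack: [96, 5]
BINARY_OP * → 96 * 5 = 480. Stack: [480]
LOAD_FAST b → push 39. Stack: [480, 39]
BINARY_OP + → 480 + 39 = 519. Stack: [519]
STORE_FAST q → q=519. Stack: []
LOAD_FAST k → push 1. Stack: [1]
LOAD_CONST → push 1. Stack: [1, 1]
BINARY_OP << → 1 << 1 = 2. Stack: [2]
STORE_FAST v → v=2. Stack: []
LOAD_FAST_LOAD_FAST v,q → push 2,519. Stack: [2, 519]
BINARY_OP + → 2 + 519 = 521. Stack: [521]
RETURN_VALUE → return 521.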